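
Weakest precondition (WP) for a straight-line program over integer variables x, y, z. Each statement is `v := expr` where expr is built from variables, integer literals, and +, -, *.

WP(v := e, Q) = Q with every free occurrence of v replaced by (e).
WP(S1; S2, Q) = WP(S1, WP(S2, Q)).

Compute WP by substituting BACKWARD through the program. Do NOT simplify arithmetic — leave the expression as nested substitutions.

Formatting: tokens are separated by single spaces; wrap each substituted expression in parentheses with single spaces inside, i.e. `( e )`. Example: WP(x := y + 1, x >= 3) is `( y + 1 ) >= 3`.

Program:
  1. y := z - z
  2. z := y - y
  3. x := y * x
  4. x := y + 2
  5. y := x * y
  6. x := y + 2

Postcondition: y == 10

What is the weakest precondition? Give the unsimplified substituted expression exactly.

Answer: ( ( ( z - z ) + 2 ) * ( z - z ) ) == 10

Derivation:
post: y == 10
stmt 6: x := y + 2  -- replace 0 occurrence(s) of x with (y + 2)
  => y == 10
stmt 5: y := x * y  -- replace 1 occurrence(s) of y with (x * y)
  => ( x * y ) == 10
stmt 4: x := y + 2  -- replace 1 occurrence(s) of x with (y + 2)
  => ( ( y + 2 ) * y ) == 10
stmt 3: x := y * x  -- replace 0 occurrence(s) of x with (y * x)
  => ( ( y + 2 ) * y ) == 10
stmt 2: z := y - y  -- replace 0 occurrence(s) of z with (y - y)
  => ( ( y + 2 ) * y ) == 10
stmt 1: y := z - z  -- replace 2 occurrence(s) of y with (z - z)
  => ( ( ( z - z ) + 2 ) * ( z - z ) ) == 10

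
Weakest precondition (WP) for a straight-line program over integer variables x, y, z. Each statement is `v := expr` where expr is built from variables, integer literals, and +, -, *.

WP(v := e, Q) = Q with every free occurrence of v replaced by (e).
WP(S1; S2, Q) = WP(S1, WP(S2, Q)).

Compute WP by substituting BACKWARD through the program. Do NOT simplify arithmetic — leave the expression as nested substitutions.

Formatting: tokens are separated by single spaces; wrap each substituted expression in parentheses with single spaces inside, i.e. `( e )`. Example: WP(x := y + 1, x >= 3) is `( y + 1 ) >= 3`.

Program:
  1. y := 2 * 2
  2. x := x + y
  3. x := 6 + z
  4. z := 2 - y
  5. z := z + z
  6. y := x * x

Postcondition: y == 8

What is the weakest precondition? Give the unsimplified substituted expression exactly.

post: y == 8
stmt 6: y := x * x  -- replace 1 occurrence(s) of y with (x * x)
  => ( x * x ) == 8
stmt 5: z := z + z  -- replace 0 occurrence(s) of z with (z + z)
  => ( x * x ) == 8
stmt 4: z := 2 - y  -- replace 0 occurrence(s) of z with (2 - y)
  => ( x * x ) == 8
stmt 3: x := 6 + z  -- replace 2 occurrence(s) of x with (6 + z)
  => ( ( 6 + z ) * ( 6 + z ) ) == 8
stmt 2: x := x + y  -- replace 0 occurrence(s) of x with (x + y)
  => ( ( 6 + z ) * ( 6 + z ) ) == 8
stmt 1: y := 2 * 2  -- replace 0 occurrence(s) of y with (2 * 2)
  => ( ( 6 + z ) * ( 6 + z ) ) == 8

Answer: ( ( 6 + z ) * ( 6 + z ) ) == 8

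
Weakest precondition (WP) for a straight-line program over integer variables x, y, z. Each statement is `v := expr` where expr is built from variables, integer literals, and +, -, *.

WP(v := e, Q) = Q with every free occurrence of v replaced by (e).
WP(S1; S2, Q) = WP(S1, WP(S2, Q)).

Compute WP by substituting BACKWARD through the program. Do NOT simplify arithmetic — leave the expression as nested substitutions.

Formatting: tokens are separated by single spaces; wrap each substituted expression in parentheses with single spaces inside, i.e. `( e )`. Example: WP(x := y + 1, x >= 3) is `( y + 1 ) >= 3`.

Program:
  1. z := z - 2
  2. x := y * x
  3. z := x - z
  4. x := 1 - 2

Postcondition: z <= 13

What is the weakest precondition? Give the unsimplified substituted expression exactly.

Answer: ( ( y * x ) - ( z - 2 ) ) <= 13

Derivation:
post: z <= 13
stmt 4: x := 1 - 2  -- replace 0 occurrence(s) of x with (1 - 2)
  => z <= 13
stmt 3: z := x - z  -- replace 1 occurrence(s) of z with (x - z)
  => ( x - z ) <= 13
stmt 2: x := y * x  -- replace 1 occurrence(s) of x with (y * x)
  => ( ( y * x ) - z ) <= 13
stmt 1: z := z - 2  -- replace 1 occurrence(s) of z with (z - 2)
  => ( ( y * x ) - ( z - 2 ) ) <= 13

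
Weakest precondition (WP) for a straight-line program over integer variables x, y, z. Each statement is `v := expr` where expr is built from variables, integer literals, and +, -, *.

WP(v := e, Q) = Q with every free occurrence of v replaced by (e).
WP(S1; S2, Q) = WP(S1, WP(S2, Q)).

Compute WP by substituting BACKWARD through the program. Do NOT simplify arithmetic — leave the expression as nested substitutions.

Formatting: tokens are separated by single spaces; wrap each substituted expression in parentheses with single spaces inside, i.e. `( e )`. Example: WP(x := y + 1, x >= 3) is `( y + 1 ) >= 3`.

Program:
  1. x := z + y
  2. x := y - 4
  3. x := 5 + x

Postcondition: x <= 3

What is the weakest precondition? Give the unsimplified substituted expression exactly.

Answer: ( 5 + ( y - 4 ) ) <= 3

Derivation:
post: x <= 3
stmt 3: x := 5 + x  -- replace 1 occurrence(s) of x with (5 + x)
  => ( 5 + x ) <= 3
stmt 2: x := y - 4  -- replace 1 occurrence(s) of x with (y - 4)
  => ( 5 + ( y - 4 ) ) <= 3
stmt 1: x := z + y  -- replace 0 occurrence(s) of x with (z + y)
  => ( 5 + ( y - 4 ) ) <= 3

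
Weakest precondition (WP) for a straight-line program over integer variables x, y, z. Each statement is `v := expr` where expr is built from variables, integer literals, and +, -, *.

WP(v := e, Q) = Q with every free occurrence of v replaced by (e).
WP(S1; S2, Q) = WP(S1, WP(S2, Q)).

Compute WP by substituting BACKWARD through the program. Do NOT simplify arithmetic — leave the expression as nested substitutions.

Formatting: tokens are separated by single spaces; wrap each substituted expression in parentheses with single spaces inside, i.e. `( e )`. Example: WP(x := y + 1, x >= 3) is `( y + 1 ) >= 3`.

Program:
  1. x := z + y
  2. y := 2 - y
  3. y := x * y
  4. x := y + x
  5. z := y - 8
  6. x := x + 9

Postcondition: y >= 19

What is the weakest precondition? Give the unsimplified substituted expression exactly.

Answer: ( ( z + y ) * ( 2 - y ) ) >= 19

Derivation:
post: y >= 19
stmt 6: x := x + 9  -- replace 0 occurrence(s) of x with (x + 9)
  => y >= 19
stmt 5: z := y - 8  -- replace 0 occurrence(s) of z with (y - 8)
  => y >= 19
stmt 4: x := y + x  -- replace 0 occurrence(s) of x with (y + x)
  => y >= 19
stmt 3: y := x * y  -- replace 1 occurrence(s) of y with (x * y)
  => ( x * y ) >= 19
stmt 2: y := 2 - y  -- replace 1 occurrence(s) of y with (2 - y)
  => ( x * ( 2 - y ) ) >= 19
stmt 1: x := z + y  -- replace 1 occurrence(s) of x with (z + y)
  => ( ( z + y ) * ( 2 - y ) ) >= 19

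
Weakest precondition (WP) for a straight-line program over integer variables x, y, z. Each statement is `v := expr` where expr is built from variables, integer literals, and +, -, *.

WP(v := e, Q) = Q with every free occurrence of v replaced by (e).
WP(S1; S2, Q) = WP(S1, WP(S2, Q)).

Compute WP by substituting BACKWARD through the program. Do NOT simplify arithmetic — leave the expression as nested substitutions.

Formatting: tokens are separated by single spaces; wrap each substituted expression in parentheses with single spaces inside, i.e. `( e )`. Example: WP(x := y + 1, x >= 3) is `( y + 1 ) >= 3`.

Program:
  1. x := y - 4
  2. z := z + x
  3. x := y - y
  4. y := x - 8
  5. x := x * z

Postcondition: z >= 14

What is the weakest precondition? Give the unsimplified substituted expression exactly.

Answer: ( z + ( y - 4 ) ) >= 14

Derivation:
post: z >= 14
stmt 5: x := x * z  -- replace 0 occurrence(s) of x with (x * z)
  => z >= 14
stmt 4: y := x - 8  -- replace 0 occurrence(s) of y with (x - 8)
  => z >= 14
stmt 3: x := y - y  -- replace 0 occurrence(s) of x with (y - y)
  => z >= 14
stmt 2: z := z + x  -- replace 1 occurrence(s) of z with (z + x)
  => ( z + x ) >= 14
stmt 1: x := y - 4  -- replace 1 occurrence(s) of x with (y - 4)
  => ( z + ( y - 4 ) ) >= 14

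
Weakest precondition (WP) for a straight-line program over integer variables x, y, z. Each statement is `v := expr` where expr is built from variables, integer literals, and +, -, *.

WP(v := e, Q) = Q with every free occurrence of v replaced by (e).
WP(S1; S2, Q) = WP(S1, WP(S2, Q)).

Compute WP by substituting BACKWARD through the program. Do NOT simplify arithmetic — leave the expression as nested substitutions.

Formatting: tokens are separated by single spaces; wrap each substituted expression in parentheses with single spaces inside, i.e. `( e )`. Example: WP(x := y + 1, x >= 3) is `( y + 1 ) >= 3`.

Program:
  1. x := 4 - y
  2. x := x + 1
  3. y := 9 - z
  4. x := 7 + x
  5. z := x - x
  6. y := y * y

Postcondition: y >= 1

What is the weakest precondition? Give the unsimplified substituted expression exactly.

Answer: ( ( 9 - z ) * ( 9 - z ) ) >= 1

Derivation:
post: y >= 1
stmt 6: y := y * y  -- replace 1 occurrence(s) of y with (y * y)
  => ( y * y ) >= 1
stmt 5: z := x - x  -- replace 0 occurrence(s) of z with (x - x)
  => ( y * y ) >= 1
stmt 4: x := 7 + x  -- replace 0 occurrence(s) of x with (7 + x)
  => ( y * y ) >= 1
stmt 3: y := 9 - z  -- replace 2 occurrence(s) of y with (9 - z)
  => ( ( 9 - z ) * ( 9 - z ) ) >= 1
stmt 2: x := x + 1  -- replace 0 occurrence(s) of x with (x + 1)
  => ( ( 9 - z ) * ( 9 - z ) ) >= 1
stmt 1: x := 4 - y  -- replace 0 occurrence(s) of x with (4 - y)
  => ( ( 9 - z ) * ( 9 - z ) ) >= 1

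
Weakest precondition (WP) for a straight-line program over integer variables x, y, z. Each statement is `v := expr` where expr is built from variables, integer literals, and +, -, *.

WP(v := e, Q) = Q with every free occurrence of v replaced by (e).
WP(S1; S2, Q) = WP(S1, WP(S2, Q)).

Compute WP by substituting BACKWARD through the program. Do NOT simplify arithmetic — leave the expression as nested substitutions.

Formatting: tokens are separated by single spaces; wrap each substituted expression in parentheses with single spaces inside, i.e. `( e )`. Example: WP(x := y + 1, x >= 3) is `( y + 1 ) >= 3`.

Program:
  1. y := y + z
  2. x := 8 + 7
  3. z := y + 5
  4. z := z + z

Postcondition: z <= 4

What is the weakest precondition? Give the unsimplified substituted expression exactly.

post: z <= 4
stmt 4: z := z + z  -- replace 1 occurrence(s) of z with (z + z)
  => ( z + z ) <= 4
stmt 3: z := y + 5  -- replace 2 occurrence(s) of z with (y + 5)
  => ( ( y + 5 ) + ( y + 5 ) ) <= 4
stmt 2: x := 8 + 7  -- replace 0 occurrence(s) of x with (8 + 7)
  => ( ( y + 5 ) + ( y + 5 ) ) <= 4
stmt 1: y := y + z  -- replace 2 occurrence(s) of y with (y + z)
  => ( ( ( y + z ) + 5 ) + ( ( y + z ) + 5 ) ) <= 4

Answer: ( ( ( y + z ) + 5 ) + ( ( y + z ) + 5 ) ) <= 4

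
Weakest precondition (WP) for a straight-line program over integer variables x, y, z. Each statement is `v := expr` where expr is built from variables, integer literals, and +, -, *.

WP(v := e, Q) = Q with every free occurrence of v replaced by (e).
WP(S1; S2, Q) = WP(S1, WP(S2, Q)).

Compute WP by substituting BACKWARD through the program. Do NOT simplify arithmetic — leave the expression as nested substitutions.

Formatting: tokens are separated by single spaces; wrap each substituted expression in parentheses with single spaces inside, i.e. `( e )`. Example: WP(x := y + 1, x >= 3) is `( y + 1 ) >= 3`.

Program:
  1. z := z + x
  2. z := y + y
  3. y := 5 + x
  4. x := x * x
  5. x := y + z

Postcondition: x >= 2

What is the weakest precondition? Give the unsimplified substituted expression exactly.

post: x >= 2
stmt 5: x := y + z  -- replace 1 occurrence(s) of x with (y + z)
  => ( y + z ) >= 2
stmt 4: x := x * x  -- replace 0 occurrence(s) of x with (x * x)
  => ( y + z ) >= 2
stmt 3: y := 5 + x  -- replace 1 occurrence(s) of y with (5 + x)
  => ( ( 5 + x ) + z ) >= 2
stmt 2: z := y + y  -- replace 1 occurrence(s) of z with (y + y)
  => ( ( 5 + x ) + ( y + y ) ) >= 2
stmt 1: z := z + x  -- replace 0 occurrence(s) of z with (z + x)
  => ( ( 5 + x ) + ( y + y ) ) >= 2

Answer: ( ( 5 + x ) + ( y + y ) ) >= 2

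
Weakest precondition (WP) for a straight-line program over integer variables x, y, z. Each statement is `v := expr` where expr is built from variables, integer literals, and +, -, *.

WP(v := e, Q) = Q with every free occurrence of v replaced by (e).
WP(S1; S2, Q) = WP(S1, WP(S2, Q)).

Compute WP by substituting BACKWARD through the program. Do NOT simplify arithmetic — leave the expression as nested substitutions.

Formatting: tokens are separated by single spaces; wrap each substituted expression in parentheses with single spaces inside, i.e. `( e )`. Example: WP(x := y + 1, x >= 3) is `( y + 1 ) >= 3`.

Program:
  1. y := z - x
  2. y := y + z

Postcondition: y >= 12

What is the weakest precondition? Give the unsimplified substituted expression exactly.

Answer: ( ( z - x ) + z ) >= 12

Derivation:
post: y >= 12
stmt 2: y := y + z  -- replace 1 occurrence(s) of y with (y + z)
  => ( y + z ) >= 12
stmt 1: y := z - x  -- replace 1 occurrence(s) of y with (z - x)
  => ( ( z - x ) + z ) >= 12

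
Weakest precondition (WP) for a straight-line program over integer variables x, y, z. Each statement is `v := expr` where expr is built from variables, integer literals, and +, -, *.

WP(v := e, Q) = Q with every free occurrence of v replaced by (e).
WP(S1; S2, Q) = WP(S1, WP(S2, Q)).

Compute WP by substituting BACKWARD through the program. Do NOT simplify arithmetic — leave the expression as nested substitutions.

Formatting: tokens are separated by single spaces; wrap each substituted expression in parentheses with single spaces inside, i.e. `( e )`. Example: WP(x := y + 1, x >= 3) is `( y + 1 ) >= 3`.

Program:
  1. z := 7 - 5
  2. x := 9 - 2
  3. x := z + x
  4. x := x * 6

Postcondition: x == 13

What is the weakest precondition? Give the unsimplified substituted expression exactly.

post: x == 13
stmt 4: x := x * 6  -- replace 1 occurrence(s) of x with (x * 6)
  => ( x * 6 ) == 13
stmt 3: x := z + x  -- replace 1 occurrence(s) of x with (z + x)
  => ( ( z + x ) * 6 ) == 13
stmt 2: x := 9 - 2  -- replace 1 occurrence(s) of x with (9 - 2)
  => ( ( z + ( 9 - 2 ) ) * 6 ) == 13
stmt 1: z := 7 - 5  -- replace 1 occurrence(s) of z with (7 - 5)
  => ( ( ( 7 - 5 ) + ( 9 - 2 ) ) * 6 ) == 13

Answer: ( ( ( 7 - 5 ) + ( 9 - 2 ) ) * 6 ) == 13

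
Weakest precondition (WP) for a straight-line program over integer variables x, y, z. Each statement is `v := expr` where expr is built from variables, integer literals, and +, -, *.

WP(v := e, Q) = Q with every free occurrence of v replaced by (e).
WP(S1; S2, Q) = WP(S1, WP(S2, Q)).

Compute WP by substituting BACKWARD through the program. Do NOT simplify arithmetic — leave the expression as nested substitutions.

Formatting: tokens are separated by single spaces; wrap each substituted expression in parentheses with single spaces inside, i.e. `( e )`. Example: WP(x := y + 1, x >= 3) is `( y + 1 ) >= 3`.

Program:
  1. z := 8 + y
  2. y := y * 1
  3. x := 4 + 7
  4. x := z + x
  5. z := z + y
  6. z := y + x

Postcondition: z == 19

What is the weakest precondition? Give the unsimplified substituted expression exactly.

Answer: ( ( y * 1 ) + ( ( 8 + y ) + ( 4 + 7 ) ) ) == 19

Derivation:
post: z == 19
stmt 6: z := y + x  -- replace 1 occurrence(s) of z with (y + x)
  => ( y + x ) == 19
stmt 5: z := z + y  -- replace 0 occurrence(s) of z with (z + y)
  => ( y + x ) == 19
stmt 4: x := z + x  -- replace 1 occurrence(s) of x with (z + x)
  => ( y + ( z + x ) ) == 19
stmt 3: x := 4 + 7  -- replace 1 occurrence(s) of x with (4 + 7)
  => ( y + ( z + ( 4 + 7 ) ) ) == 19
stmt 2: y := y * 1  -- replace 1 occurrence(s) of y with (y * 1)
  => ( ( y * 1 ) + ( z + ( 4 + 7 ) ) ) == 19
stmt 1: z := 8 + y  -- replace 1 occurrence(s) of z with (8 + y)
  => ( ( y * 1 ) + ( ( 8 + y ) + ( 4 + 7 ) ) ) == 19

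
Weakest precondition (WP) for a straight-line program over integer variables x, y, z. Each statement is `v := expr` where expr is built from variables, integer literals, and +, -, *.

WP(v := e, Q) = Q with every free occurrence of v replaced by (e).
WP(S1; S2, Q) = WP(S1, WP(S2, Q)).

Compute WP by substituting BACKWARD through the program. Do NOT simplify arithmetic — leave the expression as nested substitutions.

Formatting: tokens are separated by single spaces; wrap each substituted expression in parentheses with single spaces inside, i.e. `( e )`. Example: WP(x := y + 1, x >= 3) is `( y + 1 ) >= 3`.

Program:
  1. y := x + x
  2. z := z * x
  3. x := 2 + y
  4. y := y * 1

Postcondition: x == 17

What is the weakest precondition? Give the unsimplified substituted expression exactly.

Answer: ( 2 + ( x + x ) ) == 17

Derivation:
post: x == 17
stmt 4: y := y * 1  -- replace 0 occurrence(s) of y with (y * 1)
  => x == 17
stmt 3: x := 2 + y  -- replace 1 occurrence(s) of x with (2 + y)
  => ( 2 + y ) == 17
stmt 2: z := z * x  -- replace 0 occurrence(s) of z with (z * x)
  => ( 2 + y ) == 17
stmt 1: y := x + x  -- replace 1 occurrence(s) of y with (x + x)
  => ( 2 + ( x + x ) ) == 17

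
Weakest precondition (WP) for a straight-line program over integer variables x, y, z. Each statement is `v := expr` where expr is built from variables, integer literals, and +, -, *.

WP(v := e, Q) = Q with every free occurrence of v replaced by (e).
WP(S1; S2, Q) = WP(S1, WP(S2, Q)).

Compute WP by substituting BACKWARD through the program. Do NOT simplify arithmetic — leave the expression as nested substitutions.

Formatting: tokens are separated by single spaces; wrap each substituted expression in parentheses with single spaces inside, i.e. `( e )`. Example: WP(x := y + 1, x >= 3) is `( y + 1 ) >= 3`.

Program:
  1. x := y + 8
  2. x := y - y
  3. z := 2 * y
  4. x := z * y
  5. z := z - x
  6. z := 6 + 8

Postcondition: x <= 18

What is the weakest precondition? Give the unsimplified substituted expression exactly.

post: x <= 18
stmt 6: z := 6 + 8  -- replace 0 occurrence(s) of z with (6 + 8)
  => x <= 18
stmt 5: z := z - x  -- replace 0 occurrence(s) of z with (z - x)
  => x <= 18
stmt 4: x := z * y  -- replace 1 occurrence(s) of x with (z * y)
  => ( z * y ) <= 18
stmt 3: z := 2 * y  -- replace 1 occurrence(s) of z with (2 * y)
  => ( ( 2 * y ) * y ) <= 18
stmt 2: x := y - y  -- replace 0 occurrence(s) of x with (y - y)
  => ( ( 2 * y ) * y ) <= 18
stmt 1: x := y + 8  -- replace 0 occurrence(s) of x with (y + 8)
  => ( ( 2 * y ) * y ) <= 18

Answer: ( ( 2 * y ) * y ) <= 18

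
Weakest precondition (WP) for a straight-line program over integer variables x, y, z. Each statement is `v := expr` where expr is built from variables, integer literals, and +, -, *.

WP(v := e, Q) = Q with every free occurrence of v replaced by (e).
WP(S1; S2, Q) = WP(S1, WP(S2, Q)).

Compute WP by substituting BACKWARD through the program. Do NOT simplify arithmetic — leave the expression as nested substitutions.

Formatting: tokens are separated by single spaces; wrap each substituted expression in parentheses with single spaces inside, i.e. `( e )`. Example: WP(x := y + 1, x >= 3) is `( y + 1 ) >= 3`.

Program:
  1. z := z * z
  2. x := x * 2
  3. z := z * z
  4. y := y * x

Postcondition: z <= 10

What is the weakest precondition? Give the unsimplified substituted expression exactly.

post: z <= 10
stmt 4: y := y * x  -- replace 0 occurrence(s) of y with (y * x)
  => z <= 10
stmt 3: z := z * z  -- replace 1 occurrence(s) of z with (z * z)
  => ( z * z ) <= 10
stmt 2: x := x * 2  -- replace 0 occurrence(s) of x with (x * 2)
  => ( z * z ) <= 10
stmt 1: z := z * z  -- replace 2 occurrence(s) of z with (z * z)
  => ( ( z * z ) * ( z * z ) ) <= 10

Answer: ( ( z * z ) * ( z * z ) ) <= 10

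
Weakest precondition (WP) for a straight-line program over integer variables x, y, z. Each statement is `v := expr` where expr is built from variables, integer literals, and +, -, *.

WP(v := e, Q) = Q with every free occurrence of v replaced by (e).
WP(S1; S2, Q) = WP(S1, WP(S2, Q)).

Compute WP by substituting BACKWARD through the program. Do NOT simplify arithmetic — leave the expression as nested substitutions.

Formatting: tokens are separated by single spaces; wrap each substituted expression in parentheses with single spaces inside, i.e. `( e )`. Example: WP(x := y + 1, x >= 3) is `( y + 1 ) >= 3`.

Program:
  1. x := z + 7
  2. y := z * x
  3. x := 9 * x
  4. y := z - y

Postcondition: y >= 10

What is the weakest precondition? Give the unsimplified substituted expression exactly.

post: y >= 10
stmt 4: y := z - y  -- replace 1 occurrence(s) of y with (z - y)
  => ( z - y ) >= 10
stmt 3: x := 9 * x  -- replace 0 occurrence(s) of x with (9 * x)
  => ( z - y ) >= 10
stmt 2: y := z * x  -- replace 1 occurrence(s) of y with (z * x)
  => ( z - ( z * x ) ) >= 10
stmt 1: x := z + 7  -- replace 1 occurrence(s) of x with (z + 7)
  => ( z - ( z * ( z + 7 ) ) ) >= 10

Answer: ( z - ( z * ( z + 7 ) ) ) >= 10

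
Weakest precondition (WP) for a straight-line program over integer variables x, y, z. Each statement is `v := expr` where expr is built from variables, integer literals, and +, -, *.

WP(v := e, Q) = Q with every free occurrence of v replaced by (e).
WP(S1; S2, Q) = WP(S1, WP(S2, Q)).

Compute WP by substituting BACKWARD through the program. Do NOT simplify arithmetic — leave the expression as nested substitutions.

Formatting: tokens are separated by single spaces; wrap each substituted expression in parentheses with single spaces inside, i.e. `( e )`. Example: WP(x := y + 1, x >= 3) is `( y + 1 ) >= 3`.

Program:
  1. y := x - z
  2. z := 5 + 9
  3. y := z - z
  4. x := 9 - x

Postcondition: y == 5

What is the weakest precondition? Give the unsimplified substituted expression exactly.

Answer: ( ( 5 + 9 ) - ( 5 + 9 ) ) == 5

Derivation:
post: y == 5
stmt 4: x := 9 - x  -- replace 0 occurrence(s) of x with (9 - x)
  => y == 5
stmt 3: y := z - z  -- replace 1 occurrence(s) of y with (z - z)
  => ( z - z ) == 5
stmt 2: z := 5 + 9  -- replace 2 occurrence(s) of z with (5 + 9)
  => ( ( 5 + 9 ) - ( 5 + 9 ) ) == 5
stmt 1: y := x - z  -- replace 0 occurrence(s) of y with (x - z)
  => ( ( 5 + 9 ) - ( 5 + 9 ) ) == 5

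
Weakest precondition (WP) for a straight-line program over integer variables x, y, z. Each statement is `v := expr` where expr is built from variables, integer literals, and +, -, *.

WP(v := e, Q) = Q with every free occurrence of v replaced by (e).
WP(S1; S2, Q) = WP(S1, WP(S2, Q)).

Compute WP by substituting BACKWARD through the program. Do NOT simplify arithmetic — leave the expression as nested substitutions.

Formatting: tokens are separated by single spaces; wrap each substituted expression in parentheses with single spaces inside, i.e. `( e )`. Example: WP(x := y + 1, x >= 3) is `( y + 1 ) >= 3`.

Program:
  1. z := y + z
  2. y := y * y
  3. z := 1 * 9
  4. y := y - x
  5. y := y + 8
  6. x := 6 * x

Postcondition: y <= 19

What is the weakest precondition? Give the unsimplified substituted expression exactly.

post: y <= 19
stmt 6: x := 6 * x  -- replace 0 occurrence(s) of x with (6 * x)
  => y <= 19
stmt 5: y := y + 8  -- replace 1 occurrence(s) of y with (y + 8)
  => ( y + 8 ) <= 19
stmt 4: y := y - x  -- replace 1 occurrence(s) of y with (y - x)
  => ( ( y - x ) + 8 ) <= 19
stmt 3: z := 1 * 9  -- replace 0 occurrence(s) of z with (1 * 9)
  => ( ( y - x ) + 8 ) <= 19
stmt 2: y := y * y  -- replace 1 occurrence(s) of y with (y * y)
  => ( ( ( y * y ) - x ) + 8 ) <= 19
stmt 1: z := y + z  -- replace 0 occurrence(s) of z with (y + z)
  => ( ( ( y * y ) - x ) + 8 ) <= 19

Answer: ( ( ( y * y ) - x ) + 8 ) <= 19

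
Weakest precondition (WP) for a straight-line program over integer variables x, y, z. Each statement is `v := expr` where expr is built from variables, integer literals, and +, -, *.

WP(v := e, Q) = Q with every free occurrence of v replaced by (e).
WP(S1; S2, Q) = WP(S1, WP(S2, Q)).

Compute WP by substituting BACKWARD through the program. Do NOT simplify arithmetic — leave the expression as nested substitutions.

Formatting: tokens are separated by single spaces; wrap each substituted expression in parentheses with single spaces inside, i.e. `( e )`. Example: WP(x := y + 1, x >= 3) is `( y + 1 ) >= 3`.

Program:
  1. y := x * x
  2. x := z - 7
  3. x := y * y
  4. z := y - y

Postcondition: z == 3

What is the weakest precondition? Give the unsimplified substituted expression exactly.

Answer: ( ( x * x ) - ( x * x ) ) == 3

Derivation:
post: z == 3
stmt 4: z := y - y  -- replace 1 occurrence(s) of z with (y - y)
  => ( y - y ) == 3
stmt 3: x := y * y  -- replace 0 occurrence(s) of x with (y * y)
  => ( y - y ) == 3
stmt 2: x := z - 7  -- replace 0 occurrence(s) of x with (z - 7)
  => ( y - y ) == 3
stmt 1: y := x * x  -- replace 2 occurrence(s) of y with (x * x)
  => ( ( x * x ) - ( x * x ) ) == 3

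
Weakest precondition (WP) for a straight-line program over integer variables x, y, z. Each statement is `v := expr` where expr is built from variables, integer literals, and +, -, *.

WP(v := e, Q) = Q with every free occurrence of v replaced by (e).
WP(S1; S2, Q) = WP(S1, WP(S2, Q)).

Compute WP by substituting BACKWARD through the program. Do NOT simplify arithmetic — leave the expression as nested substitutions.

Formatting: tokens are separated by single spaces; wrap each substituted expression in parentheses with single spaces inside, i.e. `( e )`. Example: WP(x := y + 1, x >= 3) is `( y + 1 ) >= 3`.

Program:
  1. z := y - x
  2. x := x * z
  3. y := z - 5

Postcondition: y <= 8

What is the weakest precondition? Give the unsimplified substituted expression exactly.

Answer: ( ( y - x ) - 5 ) <= 8

Derivation:
post: y <= 8
stmt 3: y := z - 5  -- replace 1 occurrence(s) of y with (z - 5)
  => ( z - 5 ) <= 8
stmt 2: x := x * z  -- replace 0 occurrence(s) of x with (x * z)
  => ( z - 5 ) <= 8
stmt 1: z := y - x  -- replace 1 occurrence(s) of z with (y - x)
  => ( ( y - x ) - 5 ) <= 8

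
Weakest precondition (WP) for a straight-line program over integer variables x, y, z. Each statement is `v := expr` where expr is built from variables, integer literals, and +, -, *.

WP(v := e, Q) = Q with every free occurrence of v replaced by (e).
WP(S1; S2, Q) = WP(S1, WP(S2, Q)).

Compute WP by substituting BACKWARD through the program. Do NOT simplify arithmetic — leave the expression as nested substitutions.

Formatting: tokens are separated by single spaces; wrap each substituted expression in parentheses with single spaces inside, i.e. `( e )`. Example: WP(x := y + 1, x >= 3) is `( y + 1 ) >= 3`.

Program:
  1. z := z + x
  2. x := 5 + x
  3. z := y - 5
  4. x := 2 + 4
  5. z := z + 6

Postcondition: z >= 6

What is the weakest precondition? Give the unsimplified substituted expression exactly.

Answer: ( ( y - 5 ) + 6 ) >= 6

Derivation:
post: z >= 6
stmt 5: z := z + 6  -- replace 1 occurrence(s) of z with (z + 6)
  => ( z + 6 ) >= 6
stmt 4: x := 2 + 4  -- replace 0 occurrence(s) of x with (2 + 4)
  => ( z + 6 ) >= 6
stmt 3: z := y - 5  -- replace 1 occurrence(s) of z with (y - 5)
  => ( ( y - 5 ) + 6 ) >= 6
stmt 2: x := 5 + x  -- replace 0 occurrence(s) of x with (5 + x)
  => ( ( y - 5 ) + 6 ) >= 6
stmt 1: z := z + x  -- replace 0 occurrence(s) of z with (z + x)
  => ( ( y - 5 ) + 6 ) >= 6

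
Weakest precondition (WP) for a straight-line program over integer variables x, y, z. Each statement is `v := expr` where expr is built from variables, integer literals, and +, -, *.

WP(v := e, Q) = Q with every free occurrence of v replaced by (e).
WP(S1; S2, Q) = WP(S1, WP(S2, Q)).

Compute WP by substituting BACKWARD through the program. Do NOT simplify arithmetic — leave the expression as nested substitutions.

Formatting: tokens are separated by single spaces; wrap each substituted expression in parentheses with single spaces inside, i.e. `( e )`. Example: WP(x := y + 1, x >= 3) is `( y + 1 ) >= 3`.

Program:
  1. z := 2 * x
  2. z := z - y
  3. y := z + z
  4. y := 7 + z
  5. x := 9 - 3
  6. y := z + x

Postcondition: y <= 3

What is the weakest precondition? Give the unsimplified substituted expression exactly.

post: y <= 3
stmt 6: y := z + x  -- replace 1 occurrence(s) of y with (z + x)
  => ( z + x ) <= 3
stmt 5: x := 9 - 3  -- replace 1 occurrence(s) of x with (9 - 3)
  => ( z + ( 9 - 3 ) ) <= 3
stmt 4: y := 7 + z  -- replace 0 occurrence(s) of y with (7 + z)
  => ( z + ( 9 - 3 ) ) <= 3
stmt 3: y := z + z  -- replace 0 occurrence(s) of y with (z + z)
  => ( z + ( 9 - 3 ) ) <= 3
stmt 2: z := z - y  -- replace 1 occurrence(s) of z with (z - y)
  => ( ( z - y ) + ( 9 - 3 ) ) <= 3
stmt 1: z := 2 * x  -- replace 1 occurrence(s) of z with (2 * x)
  => ( ( ( 2 * x ) - y ) + ( 9 - 3 ) ) <= 3

Answer: ( ( ( 2 * x ) - y ) + ( 9 - 3 ) ) <= 3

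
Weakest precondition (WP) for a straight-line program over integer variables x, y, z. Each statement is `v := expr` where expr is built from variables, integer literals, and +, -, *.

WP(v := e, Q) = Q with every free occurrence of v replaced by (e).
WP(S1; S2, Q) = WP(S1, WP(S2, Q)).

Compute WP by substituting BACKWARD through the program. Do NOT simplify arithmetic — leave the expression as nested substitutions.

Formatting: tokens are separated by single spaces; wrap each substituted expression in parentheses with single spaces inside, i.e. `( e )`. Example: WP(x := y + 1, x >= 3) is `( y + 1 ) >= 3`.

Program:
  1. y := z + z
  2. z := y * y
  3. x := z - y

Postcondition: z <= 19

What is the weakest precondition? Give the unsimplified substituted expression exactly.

Answer: ( ( z + z ) * ( z + z ) ) <= 19

Derivation:
post: z <= 19
stmt 3: x := z - y  -- replace 0 occurrence(s) of x with (z - y)
  => z <= 19
stmt 2: z := y * y  -- replace 1 occurrence(s) of z with (y * y)
  => ( y * y ) <= 19
stmt 1: y := z + z  -- replace 2 occurrence(s) of y with (z + z)
  => ( ( z + z ) * ( z + z ) ) <= 19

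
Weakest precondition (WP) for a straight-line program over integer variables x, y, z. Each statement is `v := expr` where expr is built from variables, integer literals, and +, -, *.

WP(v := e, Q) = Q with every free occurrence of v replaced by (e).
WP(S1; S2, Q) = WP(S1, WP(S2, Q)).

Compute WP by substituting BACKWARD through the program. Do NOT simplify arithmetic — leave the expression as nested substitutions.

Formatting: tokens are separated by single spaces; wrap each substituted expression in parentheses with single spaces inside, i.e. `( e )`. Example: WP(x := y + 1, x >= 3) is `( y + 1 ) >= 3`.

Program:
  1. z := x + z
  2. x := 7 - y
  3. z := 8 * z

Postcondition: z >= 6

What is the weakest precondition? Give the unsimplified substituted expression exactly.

Answer: ( 8 * ( x + z ) ) >= 6

Derivation:
post: z >= 6
stmt 3: z := 8 * z  -- replace 1 occurrence(s) of z with (8 * z)
  => ( 8 * z ) >= 6
stmt 2: x := 7 - y  -- replace 0 occurrence(s) of x with (7 - y)
  => ( 8 * z ) >= 6
stmt 1: z := x + z  -- replace 1 occurrence(s) of z with (x + z)
  => ( 8 * ( x + z ) ) >= 6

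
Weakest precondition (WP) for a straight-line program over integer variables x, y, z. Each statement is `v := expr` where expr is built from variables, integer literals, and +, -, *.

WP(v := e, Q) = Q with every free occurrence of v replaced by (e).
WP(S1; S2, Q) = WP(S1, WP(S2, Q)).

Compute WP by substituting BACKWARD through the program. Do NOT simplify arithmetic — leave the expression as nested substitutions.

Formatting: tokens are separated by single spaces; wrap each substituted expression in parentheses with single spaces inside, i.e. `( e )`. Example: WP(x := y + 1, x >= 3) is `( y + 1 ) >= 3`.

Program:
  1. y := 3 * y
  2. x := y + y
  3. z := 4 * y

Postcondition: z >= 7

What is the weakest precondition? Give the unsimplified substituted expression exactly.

post: z >= 7
stmt 3: z := 4 * y  -- replace 1 occurrence(s) of z with (4 * y)
  => ( 4 * y ) >= 7
stmt 2: x := y + y  -- replace 0 occurrence(s) of x with (y + y)
  => ( 4 * y ) >= 7
stmt 1: y := 3 * y  -- replace 1 occurrence(s) of y with (3 * y)
  => ( 4 * ( 3 * y ) ) >= 7

Answer: ( 4 * ( 3 * y ) ) >= 7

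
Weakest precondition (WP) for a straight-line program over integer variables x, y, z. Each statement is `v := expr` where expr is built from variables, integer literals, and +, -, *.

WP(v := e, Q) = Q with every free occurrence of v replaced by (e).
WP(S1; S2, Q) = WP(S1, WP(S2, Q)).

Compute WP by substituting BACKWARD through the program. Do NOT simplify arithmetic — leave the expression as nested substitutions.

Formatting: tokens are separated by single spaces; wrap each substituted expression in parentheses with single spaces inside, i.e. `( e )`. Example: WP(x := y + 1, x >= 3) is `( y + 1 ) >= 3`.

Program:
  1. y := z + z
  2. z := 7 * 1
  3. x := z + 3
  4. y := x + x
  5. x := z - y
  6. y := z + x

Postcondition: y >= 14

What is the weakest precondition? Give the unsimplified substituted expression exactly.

post: y >= 14
stmt 6: y := z + x  -- replace 1 occurrence(s) of y with (z + x)
  => ( z + x ) >= 14
stmt 5: x := z - y  -- replace 1 occurrence(s) of x with (z - y)
  => ( z + ( z - y ) ) >= 14
stmt 4: y := x + x  -- replace 1 occurrence(s) of y with (x + x)
  => ( z + ( z - ( x + x ) ) ) >= 14
stmt 3: x := z + 3  -- replace 2 occurrence(s) of x with (z + 3)
  => ( z + ( z - ( ( z + 3 ) + ( z + 3 ) ) ) ) >= 14
stmt 2: z := 7 * 1  -- replace 4 occurrence(s) of z with (7 * 1)
  => ( ( 7 * 1 ) + ( ( 7 * 1 ) - ( ( ( 7 * 1 ) + 3 ) + ( ( 7 * 1 ) + 3 ) ) ) ) >= 14
stmt 1: y := z + z  -- replace 0 occurrence(s) of y with (z + z)
  => ( ( 7 * 1 ) + ( ( 7 * 1 ) - ( ( ( 7 * 1 ) + 3 ) + ( ( 7 * 1 ) + 3 ) ) ) ) >= 14

Answer: ( ( 7 * 1 ) + ( ( 7 * 1 ) - ( ( ( 7 * 1 ) + 3 ) + ( ( 7 * 1 ) + 3 ) ) ) ) >= 14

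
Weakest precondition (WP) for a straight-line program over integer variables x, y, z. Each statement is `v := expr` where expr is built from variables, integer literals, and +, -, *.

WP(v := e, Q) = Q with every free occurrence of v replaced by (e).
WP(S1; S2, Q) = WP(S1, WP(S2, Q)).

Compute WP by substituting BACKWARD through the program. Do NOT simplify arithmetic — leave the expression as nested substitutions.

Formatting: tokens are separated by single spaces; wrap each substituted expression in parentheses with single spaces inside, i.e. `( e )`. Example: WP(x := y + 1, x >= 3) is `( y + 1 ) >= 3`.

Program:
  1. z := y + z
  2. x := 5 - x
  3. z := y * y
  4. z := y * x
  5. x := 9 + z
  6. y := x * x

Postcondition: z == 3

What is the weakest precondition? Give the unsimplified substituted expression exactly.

Answer: ( y * ( 5 - x ) ) == 3

Derivation:
post: z == 3
stmt 6: y := x * x  -- replace 0 occurrence(s) of y with (x * x)
  => z == 3
stmt 5: x := 9 + z  -- replace 0 occurrence(s) of x with (9 + z)
  => z == 3
stmt 4: z := y * x  -- replace 1 occurrence(s) of z with (y * x)
  => ( y * x ) == 3
stmt 3: z := y * y  -- replace 0 occurrence(s) of z with (y * y)
  => ( y * x ) == 3
stmt 2: x := 5 - x  -- replace 1 occurrence(s) of x with (5 - x)
  => ( y * ( 5 - x ) ) == 3
stmt 1: z := y + z  -- replace 0 occurrence(s) of z with (y + z)
  => ( y * ( 5 - x ) ) == 3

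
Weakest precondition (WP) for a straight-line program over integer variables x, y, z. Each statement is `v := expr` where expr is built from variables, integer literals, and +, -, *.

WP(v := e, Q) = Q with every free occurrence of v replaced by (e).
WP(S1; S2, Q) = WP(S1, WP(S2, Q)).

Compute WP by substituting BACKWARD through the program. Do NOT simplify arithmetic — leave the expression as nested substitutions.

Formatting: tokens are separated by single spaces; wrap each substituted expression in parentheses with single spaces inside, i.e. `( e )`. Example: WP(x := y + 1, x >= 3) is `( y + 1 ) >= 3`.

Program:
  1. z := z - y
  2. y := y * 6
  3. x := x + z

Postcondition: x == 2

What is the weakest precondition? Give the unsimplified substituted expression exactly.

post: x == 2
stmt 3: x := x + z  -- replace 1 occurrence(s) of x with (x + z)
  => ( x + z ) == 2
stmt 2: y := y * 6  -- replace 0 occurrence(s) of y with (y * 6)
  => ( x + z ) == 2
stmt 1: z := z - y  -- replace 1 occurrence(s) of z with (z - y)
  => ( x + ( z - y ) ) == 2

Answer: ( x + ( z - y ) ) == 2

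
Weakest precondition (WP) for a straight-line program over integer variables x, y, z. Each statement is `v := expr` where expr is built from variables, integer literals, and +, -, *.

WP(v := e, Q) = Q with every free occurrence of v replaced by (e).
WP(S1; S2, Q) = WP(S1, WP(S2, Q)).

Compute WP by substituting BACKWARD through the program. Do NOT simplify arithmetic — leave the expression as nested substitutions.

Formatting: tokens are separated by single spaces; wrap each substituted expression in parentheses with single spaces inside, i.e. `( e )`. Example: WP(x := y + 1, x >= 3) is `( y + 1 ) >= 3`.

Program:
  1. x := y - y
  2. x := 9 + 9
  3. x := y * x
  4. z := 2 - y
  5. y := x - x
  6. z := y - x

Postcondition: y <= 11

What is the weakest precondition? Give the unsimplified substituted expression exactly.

Answer: ( ( y * ( 9 + 9 ) ) - ( y * ( 9 + 9 ) ) ) <= 11

Derivation:
post: y <= 11
stmt 6: z := y - x  -- replace 0 occurrence(s) of z with (y - x)
  => y <= 11
stmt 5: y := x - x  -- replace 1 occurrence(s) of y with (x - x)
  => ( x - x ) <= 11
stmt 4: z := 2 - y  -- replace 0 occurrence(s) of z with (2 - y)
  => ( x - x ) <= 11
stmt 3: x := y * x  -- replace 2 occurrence(s) of x with (y * x)
  => ( ( y * x ) - ( y * x ) ) <= 11
stmt 2: x := 9 + 9  -- replace 2 occurrence(s) of x with (9 + 9)
  => ( ( y * ( 9 + 9 ) ) - ( y * ( 9 + 9 ) ) ) <= 11
stmt 1: x := y - y  -- replace 0 occurrence(s) of x with (y - y)
  => ( ( y * ( 9 + 9 ) ) - ( y * ( 9 + 9 ) ) ) <= 11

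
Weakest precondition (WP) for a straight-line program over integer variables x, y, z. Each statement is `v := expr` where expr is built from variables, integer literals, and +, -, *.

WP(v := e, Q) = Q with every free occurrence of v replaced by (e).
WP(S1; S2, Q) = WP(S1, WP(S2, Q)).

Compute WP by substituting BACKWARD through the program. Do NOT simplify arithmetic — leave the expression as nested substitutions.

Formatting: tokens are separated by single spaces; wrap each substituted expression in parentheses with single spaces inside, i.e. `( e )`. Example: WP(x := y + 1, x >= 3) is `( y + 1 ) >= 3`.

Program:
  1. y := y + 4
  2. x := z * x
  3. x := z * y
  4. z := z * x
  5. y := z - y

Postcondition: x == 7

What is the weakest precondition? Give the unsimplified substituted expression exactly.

Answer: ( z * ( y + 4 ) ) == 7

Derivation:
post: x == 7
stmt 5: y := z - y  -- replace 0 occurrence(s) of y with (z - y)
  => x == 7
stmt 4: z := z * x  -- replace 0 occurrence(s) of z with (z * x)
  => x == 7
stmt 3: x := z * y  -- replace 1 occurrence(s) of x with (z * y)
  => ( z * y ) == 7
stmt 2: x := z * x  -- replace 0 occurrence(s) of x with (z * x)
  => ( z * y ) == 7
stmt 1: y := y + 4  -- replace 1 occurrence(s) of y with (y + 4)
  => ( z * ( y + 4 ) ) == 7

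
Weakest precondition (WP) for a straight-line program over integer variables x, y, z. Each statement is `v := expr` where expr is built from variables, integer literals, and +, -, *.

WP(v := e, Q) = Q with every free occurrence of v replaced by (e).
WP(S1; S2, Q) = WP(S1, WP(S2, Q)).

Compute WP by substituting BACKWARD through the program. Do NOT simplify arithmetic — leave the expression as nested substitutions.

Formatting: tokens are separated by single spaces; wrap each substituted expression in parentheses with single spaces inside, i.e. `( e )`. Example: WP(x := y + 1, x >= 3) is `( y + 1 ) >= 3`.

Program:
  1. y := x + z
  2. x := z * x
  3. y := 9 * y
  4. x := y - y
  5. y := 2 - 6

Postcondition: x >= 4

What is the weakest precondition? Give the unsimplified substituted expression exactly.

Answer: ( ( 9 * ( x + z ) ) - ( 9 * ( x + z ) ) ) >= 4

Derivation:
post: x >= 4
stmt 5: y := 2 - 6  -- replace 0 occurrence(s) of y with (2 - 6)
  => x >= 4
stmt 4: x := y - y  -- replace 1 occurrence(s) of x with (y - y)
  => ( y - y ) >= 4
stmt 3: y := 9 * y  -- replace 2 occurrence(s) of y with (9 * y)
  => ( ( 9 * y ) - ( 9 * y ) ) >= 4
stmt 2: x := z * x  -- replace 0 occurrence(s) of x with (z * x)
  => ( ( 9 * y ) - ( 9 * y ) ) >= 4
stmt 1: y := x + z  -- replace 2 occurrence(s) of y with (x + z)
  => ( ( 9 * ( x + z ) ) - ( 9 * ( x + z ) ) ) >= 4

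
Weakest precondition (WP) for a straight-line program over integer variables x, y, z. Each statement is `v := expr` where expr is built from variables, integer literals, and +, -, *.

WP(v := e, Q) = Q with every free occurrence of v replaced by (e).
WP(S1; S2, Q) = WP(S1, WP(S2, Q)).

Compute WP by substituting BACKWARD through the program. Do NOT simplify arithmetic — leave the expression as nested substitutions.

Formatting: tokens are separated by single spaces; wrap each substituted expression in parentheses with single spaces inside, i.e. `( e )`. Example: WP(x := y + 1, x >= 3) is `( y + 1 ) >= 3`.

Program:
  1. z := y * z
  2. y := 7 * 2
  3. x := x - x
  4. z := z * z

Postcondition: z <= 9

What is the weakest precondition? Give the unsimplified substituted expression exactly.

post: z <= 9
stmt 4: z := z * z  -- replace 1 occurrence(s) of z with (z * z)
  => ( z * z ) <= 9
stmt 3: x := x - x  -- replace 0 occurrence(s) of x with (x - x)
  => ( z * z ) <= 9
stmt 2: y := 7 * 2  -- replace 0 occurrence(s) of y with (7 * 2)
  => ( z * z ) <= 9
stmt 1: z := y * z  -- replace 2 occurrence(s) of z with (y * z)
  => ( ( y * z ) * ( y * z ) ) <= 9

Answer: ( ( y * z ) * ( y * z ) ) <= 9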